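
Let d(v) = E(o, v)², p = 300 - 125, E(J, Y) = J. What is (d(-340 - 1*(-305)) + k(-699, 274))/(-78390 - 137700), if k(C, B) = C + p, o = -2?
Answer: 52/21609 ≈ 0.0024064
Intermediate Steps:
p = 175
d(v) = 4 (d(v) = (-2)² = 4)
k(C, B) = 175 + C (k(C, B) = C + 175 = 175 + C)
(d(-340 - 1*(-305)) + k(-699, 274))/(-78390 - 137700) = (4 + (175 - 699))/(-78390 - 137700) = (4 - 524)/(-216090) = -520*(-1/216090) = 52/21609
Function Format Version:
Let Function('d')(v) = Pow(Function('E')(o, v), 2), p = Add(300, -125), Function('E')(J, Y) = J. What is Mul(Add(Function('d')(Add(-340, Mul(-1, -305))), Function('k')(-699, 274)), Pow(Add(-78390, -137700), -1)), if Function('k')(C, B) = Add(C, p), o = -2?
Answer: Rational(52, 21609) ≈ 0.0024064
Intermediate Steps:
p = 175
Function('d')(v) = 4 (Function('d')(v) = Pow(-2, 2) = 4)
Function('k')(C, B) = Add(175, C) (Function('k')(C, B) = Add(C, 175) = Add(175, C))
Mul(Add(Function('d')(Add(-340, Mul(-1, -305))), Function('k')(-699, 274)), Pow(Add(-78390, -137700), -1)) = Mul(Add(4, Add(175, -699)), Pow(Add(-78390, -137700), -1)) = Mul(Add(4, -524), Pow(-216090, -1)) = Mul(-520, Rational(-1, 216090)) = Rational(52, 21609)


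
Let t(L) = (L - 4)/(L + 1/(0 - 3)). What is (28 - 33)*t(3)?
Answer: 15/8 ≈ 1.8750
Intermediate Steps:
t(L) = (-4 + L)/(-⅓ + L) (t(L) = (-4 + L)/(L + 1/(-3)) = (-4 + L)/(L - ⅓) = (-4 + L)/(-⅓ + L))
(28 - 33)*t(3) = (28 - 33)*(3*(-4 + 3)/(-1 + 3*3)) = -15*(-1)/(-1 + 9) = -15*(-1)/8 = -5*(-3/8) = 15/8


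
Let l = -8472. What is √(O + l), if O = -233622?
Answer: I*√242094 ≈ 492.03*I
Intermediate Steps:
√(O + l) = √(-233622 - 8472) = √(-242094) = I*√242094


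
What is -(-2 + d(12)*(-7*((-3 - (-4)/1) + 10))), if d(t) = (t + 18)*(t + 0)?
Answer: 27722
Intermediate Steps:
d(t) = t*(18 + t) (d(t) = (18 + t)*t = t*(18 + t))
-(-2 + d(12)*(-7*((-3 - (-4)/1) + 10))) = -(-2 + (12*(18 + 12))*(-7*((-3 - (-4)/1) + 10))) = -(-2 + (12*30)*(-7*((-3 - (-4)) + 10))) = -(-2 + 360*(-7*((-3 - 1*(-4)) + 10))) = -(-2 + 360*(-7*((-3 + 4) + 10))) = -(-2 + 360*(-7*(1 + 10))) = -(-2 + 360*(-7*11)) = -(-2 + 360*(-77)) = -(-2 - 27720) = -1*(-27722) = 27722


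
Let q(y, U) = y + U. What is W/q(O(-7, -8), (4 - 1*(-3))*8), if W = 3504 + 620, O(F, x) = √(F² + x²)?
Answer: 230944/3023 - 4124*√113/3023 ≈ 61.894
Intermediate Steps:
q(y, U) = U + y
W = 4124
W/q(O(-7, -8), (4 - 1*(-3))*8) = 4124/((4 - 1*(-3))*8 + √((-7)² + (-8)²)) = 4124/((4 + 3)*8 + √(49 + 64)) = 4124/(7*8 + √113) = 4124/(56 + √113)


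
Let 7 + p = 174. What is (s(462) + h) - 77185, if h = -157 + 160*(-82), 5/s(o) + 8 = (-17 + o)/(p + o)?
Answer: -414952339/4587 ≈ -90463.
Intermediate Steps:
p = 167 (p = -7 + 174 = 167)
s(o) = 5/(-8 + (-17 + o)/(167 + o))
h = -13277 (h = -157 - 13120 = -13277)
(s(462) + h) - 77185 = (5*(-167 - 1*462)/(1353 + 7*462) - 13277) - 77185 = (5*(-167 - 462)/(1353 + 3234) - 13277) - 77185 = (5*(-629)/4587 - 13277) - 77185 = (5*(1/4587)*(-629) - 13277) - 77185 = (-3145/4587 - 13277) - 77185 = -60904744/4587 - 77185 = -414952339/4587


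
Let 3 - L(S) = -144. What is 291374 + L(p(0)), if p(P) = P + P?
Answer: 291521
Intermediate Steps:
p(P) = 2*P
L(S) = 147 (L(S) = 3 - 1*(-144) = 3 + 144 = 147)
291374 + L(p(0)) = 291374 + 147 = 291521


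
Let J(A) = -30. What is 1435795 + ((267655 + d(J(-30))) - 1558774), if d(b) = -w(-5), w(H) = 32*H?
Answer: 144836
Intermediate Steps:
d(b) = 160 (d(b) = -32*(-5) = -1*(-160) = 160)
1435795 + ((267655 + d(J(-30))) - 1558774) = 1435795 + ((267655 + 160) - 1558774) = 1435795 + (267815 - 1558774) = 1435795 - 1290959 = 144836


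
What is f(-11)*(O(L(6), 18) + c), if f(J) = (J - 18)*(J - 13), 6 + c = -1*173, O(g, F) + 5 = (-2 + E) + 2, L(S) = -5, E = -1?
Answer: -128760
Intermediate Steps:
O(g, F) = -6 (O(g, F) = -5 + ((-2 - 1) + 2) = -5 + (-3 + 2) = -5 - 1 = -6)
c = -179 (c = -6 - 1*173 = -6 - 173 = -179)
f(J) = (-18 + J)*(-13 + J)
f(-11)*(O(L(6), 18) + c) = (234 + (-11)² - 31*(-11))*(-6 - 179) = (234 + 121 + 341)*(-185) = 696*(-185) = -128760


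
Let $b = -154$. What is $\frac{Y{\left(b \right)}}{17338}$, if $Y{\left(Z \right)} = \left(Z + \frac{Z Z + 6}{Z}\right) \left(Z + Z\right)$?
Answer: $\frac{47438}{8669} \approx 5.4721$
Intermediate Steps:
$Y{\left(Z \right)} = 2 Z \left(Z + \frac{6 + Z^{2}}{Z}\right)$ ($Y{\left(Z \right)} = \left(Z + \frac{Z^{2} + 6}{Z}\right) 2 Z = \left(Z + \frac{6 + Z^{2}}{Z}\right) 2 Z = 2 Z \left(Z + \frac{6 + Z^{2}}{Z}\right)$)
$\frac{Y{\left(b \right)}}{17338} = \frac{12 + 4 \left(-154\right)^{2}}{17338} = \left(12 + 4 \cdot 23716\right) \frac{1}{17338} = \left(12 + 94864\right) \frac{1}{17338} = 94876 \cdot \frac{1}{17338} = \frac{47438}{8669}$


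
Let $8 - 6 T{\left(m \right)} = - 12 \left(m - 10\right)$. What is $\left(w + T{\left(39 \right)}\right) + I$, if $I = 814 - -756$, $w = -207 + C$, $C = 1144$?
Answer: $\frac{7699}{3} \approx 2566.3$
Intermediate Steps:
$w = 937$ ($w = -207 + 1144 = 937$)
$T{\left(m \right)} = - \frac{56}{3} + 2 m$ ($T{\left(m \right)} = \frac{4}{3} - \frac{\left(-12\right) \left(m - 10\right)}{6} = \frac{4}{3} - \frac{\left(-12\right) \left(-10 + m\right)}{6} = \frac{4}{3} - \frac{120 - 12 m}{6} = \frac{4}{3} + \left(-20 + 2 m\right) = - \frac{56}{3} + 2 m$)
$I = 1570$ ($I = 814 + 756 = 1570$)
$\left(w + T{\left(39 \right)}\right) + I = \left(937 + \left(- \frac{56}{3} + 2 \cdot 39\right)\right) + 1570 = \left(937 + \left(- \frac{56}{3} + 78\right)\right) + 1570 = \left(937 + \frac{178}{3}\right) + 1570 = \frac{2989}{3} + 1570 = \frac{7699}{3}$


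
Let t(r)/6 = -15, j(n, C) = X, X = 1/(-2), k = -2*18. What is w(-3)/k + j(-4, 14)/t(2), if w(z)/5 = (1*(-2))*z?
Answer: -149/180 ≈ -0.82778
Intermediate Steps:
k = -36
X = -½ ≈ -0.50000
j(n, C) = -½
t(r) = -90 (t(r) = 6*(-15) = -90)
w(z) = -10*z (w(z) = 5*((1*(-2))*z) = 5*(-2*z) = -10*z)
w(-3)/k + j(-4, 14)/t(2) = -10*(-3)/(-36) - ½/(-90) = 30*(-1/36) - ½*(-1/90) = -⅚ + 1/180 = -149/180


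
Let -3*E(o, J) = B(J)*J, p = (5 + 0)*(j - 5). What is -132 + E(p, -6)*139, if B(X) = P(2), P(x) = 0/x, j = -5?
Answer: -132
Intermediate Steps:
p = -50 (p = (5 + 0)*(-5 - 5) = 5*(-10) = -50)
P(x) = 0
B(X) = 0
E(o, J) = 0 (E(o, J) = -0*J = -⅓*0 = 0)
-132 + E(p, -6)*139 = -132 + 0*139 = -132 + 0 = -132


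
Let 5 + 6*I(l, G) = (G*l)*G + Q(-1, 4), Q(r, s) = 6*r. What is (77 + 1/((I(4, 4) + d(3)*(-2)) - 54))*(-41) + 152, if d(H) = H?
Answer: -922289/307 ≈ -3004.2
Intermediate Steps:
I(l, G) = -11/6 + l*G**2/6 (I(l, G) = -5/6 + ((G*l)*G + 6*(-1))/6 = -5/6 + (l*G**2 - 6)/6 = -5/6 + (-6 + l*G**2)/6 = -5/6 + (-1 + l*G**2/6) = -11/6 + l*G**2/6)
(77 + 1/((I(4, 4) + d(3)*(-2)) - 54))*(-41) + 152 = (77 + 1/(((-11/6 + (1/6)*4*4**2) + 3*(-2)) - 54))*(-41) + 152 = (77 + 1/(((-11/6 + (1/6)*4*16) - 6) - 54))*(-41) + 152 = (77 + 1/(((-11/6 + 32/3) - 6) - 54))*(-41) + 152 = (77 + 1/((53/6 - 6) - 54))*(-41) + 152 = (77 + 1/(17/6 - 54))*(-41) + 152 = (77 + 1/(-307/6))*(-41) + 152 = (77 - 6/307)*(-41) + 152 = (23633/307)*(-41) + 152 = -968953/307 + 152 = -922289/307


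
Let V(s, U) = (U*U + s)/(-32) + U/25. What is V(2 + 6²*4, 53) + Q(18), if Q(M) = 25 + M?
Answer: -37779/800 ≈ -47.224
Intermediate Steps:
V(s, U) = -s/32 - U²/32 + U/25 (V(s, U) = (U² + s)*(-1/32) + U*(1/25) = (s + U²)*(-1/32) + U/25 = (-s/32 - U²/32) + U/25 = -s/32 - U²/32 + U/25)
V(2 + 6²*4, 53) + Q(18) = (-(2 + 6²*4)/32 - 1/32*53² + (1/25)*53) + (25 + 18) = (-(2 + 36*4)/32 - 1/32*2809 + 53/25) + 43 = (-(2 + 144)/32 - 2809/32 + 53/25) + 43 = (-1/32*146 - 2809/32 + 53/25) + 43 = (-73/16 - 2809/32 + 53/25) + 43 = -72179/800 + 43 = -37779/800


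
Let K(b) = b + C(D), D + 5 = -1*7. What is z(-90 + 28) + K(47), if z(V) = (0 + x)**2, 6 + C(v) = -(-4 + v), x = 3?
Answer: 66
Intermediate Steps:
D = -12 (D = -5 - 1*7 = -5 - 7 = -12)
C(v) = -2 - v (C(v) = -6 - (-4 + v) = -6 + (4 - v) = -2 - v)
z(V) = 9 (z(V) = (0 + 3)**2 = 3**2 = 9)
K(b) = 10 + b (K(b) = b + (-2 - 1*(-12)) = b + (-2 + 12) = b + 10 = 10 + b)
z(-90 + 28) + K(47) = 9 + (10 + 47) = 9 + 57 = 66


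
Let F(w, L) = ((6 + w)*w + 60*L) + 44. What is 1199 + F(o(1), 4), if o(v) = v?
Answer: 1490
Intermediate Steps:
F(w, L) = 44 + 60*L + w*(6 + w) (F(w, L) = (w*(6 + w) + 60*L) + 44 = (60*L + w*(6 + w)) + 44 = 44 + 60*L + w*(6 + w))
1199 + F(o(1), 4) = 1199 + (44 + 1² + 6*1 + 60*4) = 1199 + (44 + 1 + 6 + 240) = 1199 + 291 = 1490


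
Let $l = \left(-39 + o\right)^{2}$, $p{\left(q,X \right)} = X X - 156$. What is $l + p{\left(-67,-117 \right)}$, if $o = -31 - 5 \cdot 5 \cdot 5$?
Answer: $51558$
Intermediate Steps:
$p{\left(q,X \right)} = -156 + X^{2}$ ($p{\left(q,X \right)} = X^{2} - 156 = -156 + X^{2}$)
$o = -156$ ($o = -31 - 25 \cdot 5 = -31 - 125 = -156$)
$l = 38025$ ($l = \left(-39 - 156\right)^{2} = \left(-195\right)^{2} = 38025$)
$l + p{\left(-67,-117 \right)} = 38025 - \left(156 - \left(-117\right)^{2}\right) = 38025 + \left(-156 + 13689\right) = 38025 + 13533 = 51558$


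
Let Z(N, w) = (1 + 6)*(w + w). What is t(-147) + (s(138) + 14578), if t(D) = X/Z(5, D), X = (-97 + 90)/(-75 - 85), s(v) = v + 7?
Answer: 692569919/47040 ≈ 14723.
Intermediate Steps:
s(v) = 7 + v
Z(N, w) = 14*w (Z(N, w) = 7*(2*w) = 14*w)
X = 7/160 (X = -7/(-160) = -7*(-1/160) = 7/160 ≈ 0.043750)
t(D) = 1/(320*D) (t(D) = 7/(160*((14*D))) = 7*(1/(14*D))/160 = 1/(320*D))
t(-147) + (s(138) + 14578) = (1/320)/(-147) + ((7 + 138) + 14578) = (1/320)*(-1/147) + (145 + 14578) = -1/47040 + 14723 = 692569919/47040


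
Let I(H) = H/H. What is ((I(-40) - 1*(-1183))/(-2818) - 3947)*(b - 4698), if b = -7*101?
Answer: 30062150575/1409 ≈ 2.1336e+7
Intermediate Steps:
I(H) = 1
b = -707
((I(-40) - 1*(-1183))/(-2818) - 3947)*(b - 4698) = ((1 - 1*(-1183))/(-2818) - 3947)*(-707 - 4698) = ((1 + 1183)*(-1/2818) - 3947)*(-5405) = (1184*(-1/2818) - 3947)*(-5405) = (-592/1409 - 3947)*(-5405) = -5561915/1409*(-5405) = 30062150575/1409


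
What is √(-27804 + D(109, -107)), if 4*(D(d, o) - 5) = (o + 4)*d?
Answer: I*√122423/2 ≈ 174.95*I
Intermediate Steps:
D(d, o) = 5 + d*(4 + o)/4 (D(d, o) = 5 + ((o + 4)*d)/4 = 5 + ((4 + o)*d)/4 = 5 + (d*(4 + o))/4 = 5 + d*(4 + o)/4)
√(-27804 + D(109, -107)) = √(-27804 + (5 + 109 + (¼)*109*(-107))) = √(-27804 + (5 + 109 - 11663/4)) = √(-27804 - 11207/4) = √(-122423/4) = I*√122423/2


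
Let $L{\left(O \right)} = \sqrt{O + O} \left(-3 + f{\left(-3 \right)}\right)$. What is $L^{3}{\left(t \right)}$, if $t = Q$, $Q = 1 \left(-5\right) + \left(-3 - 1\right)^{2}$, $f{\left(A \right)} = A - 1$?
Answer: $- 7546 \sqrt{22} \approx -35394.0$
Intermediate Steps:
$f{\left(A \right)} = -1 + A$
$Q = 11$ ($Q = -5 + \left(-4\right)^{2} = -5 + 16 = 11$)
$t = 11$
$L{\left(O \right)} = - 7 \sqrt{2} \sqrt{O}$ ($L{\left(O \right)} = \sqrt{O + O} \left(-3 - 4\right) = \sqrt{2 O} \left(-3 - 4\right) = \sqrt{2} \sqrt{O} \left(-7\right) = - 7 \sqrt{2} \sqrt{O}$)
$L^{3}{\left(t \right)} = \left(- 7 \sqrt{2} \sqrt{11}\right)^{3} = \left(- 7 \sqrt{22}\right)^{3} = - 7546 \sqrt{22}$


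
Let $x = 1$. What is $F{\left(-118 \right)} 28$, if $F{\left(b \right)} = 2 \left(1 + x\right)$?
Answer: $112$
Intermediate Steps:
$F{\left(b \right)} = 4$ ($F{\left(b \right)} = 2 \left(1 + 1\right) = 2 \cdot 2 = 4$)
$F{\left(-118 \right)} 28 = 4 \cdot 28 = 112$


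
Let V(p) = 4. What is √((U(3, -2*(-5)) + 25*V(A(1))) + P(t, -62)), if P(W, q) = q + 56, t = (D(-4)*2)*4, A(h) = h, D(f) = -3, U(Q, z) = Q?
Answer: √97 ≈ 9.8489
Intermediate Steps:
t = -24 (t = -3*2*4 = -6*4 = -24)
P(W, q) = 56 + q
√((U(3, -2*(-5)) + 25*V(A(1))) + P(t, -62)) = √((3 + 25*4) + (56 - 62)) = √((3 + 100) - 6) = √(103 - 6) = √97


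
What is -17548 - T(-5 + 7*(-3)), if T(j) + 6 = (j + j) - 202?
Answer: -17288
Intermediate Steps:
T(j) = -208 + 2*j (T(j) = -6 + ((j + j) - 202) = -6 + (2*j - 202) = -6 + (-202 + 2*j) = -208 + 2*j)
-17548 - T(-5 + 7*(-3)) = -17548 - (-208 + 2*(-5 + 7*(-3))) = -17548 - (-208 + 2*(-5 - 21)) = -17548 - (-208 + 2*(-26)) = -17548 - (-208 - 52) = -17548 - 1*(-260) = -17548 + 260 = -17288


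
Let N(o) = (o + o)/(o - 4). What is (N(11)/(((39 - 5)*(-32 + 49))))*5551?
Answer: 8723/289 ≈ 30.183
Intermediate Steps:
N(o) = 2*o/(-4 + o) (N(o) = (2*o)/(-4 + o) = 2*o/(-4 + o))
(N(11)/(((39 - 5)*(-32 + 49))))*5551 = ((2*11/(-4 + 11))/(((39 - 5)*(-32 + 49))))*5551 = ((2*11/7)/((34*17)))*5551 = ((2*11*(⅐))/578)*5551 = ((22/7)*(1/578))*5551 = (11/2023)*5551 = 8723/289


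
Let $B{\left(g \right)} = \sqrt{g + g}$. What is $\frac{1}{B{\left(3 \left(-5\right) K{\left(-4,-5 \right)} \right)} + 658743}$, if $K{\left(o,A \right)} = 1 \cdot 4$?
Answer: $\frac{219581}{144647446723} - \frac{2 i \sqrt{30}}{433942340169} \approx 1.518 \cdot 10^{-6} - 2.5244 \cdot 10^{-11} i$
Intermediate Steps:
$K{\left(o,A \right)} = 4$
$B{\left(g \right)} = \sqrt{2} \sqrt{g}$ ($B{\left(g \right)} = \sqrt{2 g} = \sqrt{2} \sqrt{g}$)
$\frac{1}{B{\left(3 \left(-5\right) K{\left(-4,-5 \right)} \right)} + 658743} = \frac{1}{\sqrt{2} \sqrt{3 \left(-5\right) 4} + 658743} = \frac{1}{\sqrt{2} \sqrt{\left(-15\right) 4} + 658743} = \frac{1}{\sqrt{2} \sqrt{-60} + 658743} = \frac{1}{\sqrt{2} \cdot 2 i \sqrt{15} + 658743} = \frac{1}{2 i \sqrt{30} + 658743} = \frac{1}{658743 + 2 i \sqrt{30}}$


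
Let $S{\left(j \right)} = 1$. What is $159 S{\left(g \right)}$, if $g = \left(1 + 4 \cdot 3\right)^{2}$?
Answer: $159$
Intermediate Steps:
$g = 169$ ($g = \left(1 + 12\right)^{2} = 13^{2} = 169$)
$159 S{\left(g \right)} = 159 \cdot 1 = 159$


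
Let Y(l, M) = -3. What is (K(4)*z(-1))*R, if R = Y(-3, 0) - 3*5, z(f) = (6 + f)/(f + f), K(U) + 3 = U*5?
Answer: 765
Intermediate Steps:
K(U) = -3 + 5*U (K(U) = -3 + U*5 = -3 + 5*U)
z(f) = (6 + f)/(2*f) (z(f) = (6 + f)/((2*f)) = (6 + f)*(1/(2*f)) = (6 + f)/(2*f))
R = -18 (R = -3 - 3*5 = -3 - 15 = -18)
(K(4)*z(-1))*R = ((-3 + 5*4)*((½)*(6 - 1)/(-1)))*(-18) = ((-3 + 20)*((½)*(-1)*5))*(-18) = (17*(-5/2))*(-18) = -85/2*(-18) = 765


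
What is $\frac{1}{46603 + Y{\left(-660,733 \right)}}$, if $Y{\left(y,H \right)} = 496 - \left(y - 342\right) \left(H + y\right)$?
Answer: $\frac{1}{120245} \approx 8.3164 \cdot 10^{-6}$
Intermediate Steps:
$Y{\left(y,H \right)} = 496 - \left(-342 + y\right) \left(H + y\right)$
$\frac{1}{46603 + Y{\left(-660,733 \right)}} = \frac{1}{46603 + \left(496 - \left(-660\right)^{2} + 342 \cdot 733 + 342 \left(-660\right) - 733 \left(-660\right)\right)} = \frac{1}{46603 + \left(496 - 435600 + 250686 - 225720 + 483780\right)} = \frac{1}{46603 + 73642} = \frac{1}{120245}$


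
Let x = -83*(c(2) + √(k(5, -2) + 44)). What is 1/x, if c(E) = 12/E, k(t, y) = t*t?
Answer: 2/913 - √69/2739 ≈ -0.00084214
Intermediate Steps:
k(t, y) = t²
x = -498 - 83*√69 (x = -83*(12/2 + √(5² + 44)) = -83*(12*(½) + √(25 + 44)) = -83*(6 + √69) = -498 - 83*√69 ≈ -1187.4)
1/x = 1/(-498 - 83*√69)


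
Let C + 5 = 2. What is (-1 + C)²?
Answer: 16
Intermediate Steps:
C = -3 (C = -5 + 2 = -3)
(-1 + C)² = (-1 - 3)² = (-4)² = 16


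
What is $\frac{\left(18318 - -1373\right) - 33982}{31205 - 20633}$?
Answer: $- \frac{14291}{10572} \approx -1.3518$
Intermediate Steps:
$\frac{\left(18318 - -1373\right) - 33982}{31205 - 20633} = \frac{\left(18318 + 1373\right) - 33982}{10572} = \left(19691 - 33982\right) \frac{1}{10572} = \left(-14291\right) \frac{1}{10572} = - \frac{14291}{10572}$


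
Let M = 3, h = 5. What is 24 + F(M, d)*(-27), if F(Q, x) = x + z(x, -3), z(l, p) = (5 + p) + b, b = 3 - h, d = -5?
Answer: 159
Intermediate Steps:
b = -2 (b = 3 - 1*5 = 3 - 5 = -2)
z(l, p) = 3 + p (z(l, p) = (5 + p) - 2 = 3 + p)
F(Q, x) = x (F(Q, x) = x + (3 - 3) = x + 0 = x)
24 + F(M, d)*(-27) = 24 - 5*(-27) = 24 + 135 = 159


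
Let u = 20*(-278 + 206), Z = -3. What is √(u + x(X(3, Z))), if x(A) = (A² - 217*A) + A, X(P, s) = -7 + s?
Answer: 2*√205 ≈ 28.636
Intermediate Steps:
x(A) = A² - 216*A
u = -1440 (u = 20*(-72) = -1440)
√(u + x(X(3, Z))) = √(-1440 + (-7 - 3)*(-216 + (-7 - 3))) = √(-1440 - 10*(-216 - 10)) = √(-1440 - 10*(-226)) = √(-1440 + 2260) = √820 = 2*√205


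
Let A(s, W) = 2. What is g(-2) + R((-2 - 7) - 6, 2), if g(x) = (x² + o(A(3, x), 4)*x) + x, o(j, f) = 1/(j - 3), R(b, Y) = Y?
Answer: 6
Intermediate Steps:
o(j, f) = 1/(-3 + j)
g(x) = x² (g(x) = (x² + x/(-3 + 2)) + x = (x² + x/(-1)) + x = (x² - x) + x = x²)
g(-2) + R((-2 - 7) - 6, 2) = (-2)² + 2 = 4 + 2 = 6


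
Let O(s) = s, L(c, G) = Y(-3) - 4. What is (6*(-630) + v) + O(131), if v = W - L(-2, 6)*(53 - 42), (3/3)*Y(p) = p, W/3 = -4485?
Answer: -17027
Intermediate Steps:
W = -13455 (W = 3*(-4485) = -13455)
Y(p) = p
L(c, G) = -7 (L(c, G) = -3 - 4 = -7)
v = -13378 (v = -13455 - (-7)*(53 - 42) = -13455 - (-7)*11 = -13455 - 1*(-77) = -13455 + 77 = -13378)
(6*(-630) + v) + O(131) = (6*(-630) - 13378) + 131 = (-3780 - 13378) + 131 = -17158 + 131 = -17027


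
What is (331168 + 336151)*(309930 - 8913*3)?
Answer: 188978734929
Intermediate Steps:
(331168 + 336151)*(309930 - 8913*3) = 667319*(309930 - 26739) = 667319*283191 = 188978734929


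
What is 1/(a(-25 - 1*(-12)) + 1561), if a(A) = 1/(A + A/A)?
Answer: 12/18731 ≈ 0.00064065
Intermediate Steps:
a(A) = 1/(1 + A) (a(A) = 1/(A + 1) = 1/(1 + A))
1/(a(-25 - 1*(-12)) + 1561) = 1/(1/(1 + (-25 - 1*(-12))) + 1561) = 1/(1/(1 + (-25 + 12)) + 1561) = 1/(1/(1 - 13) + 1561) = 1/(1/(-12) + 1561) = 1/(-1/12 + 1561) = 1/(18731/12) = 12/18731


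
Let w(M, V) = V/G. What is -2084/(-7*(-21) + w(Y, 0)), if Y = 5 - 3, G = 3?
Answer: -2084/147 ≈ -14.177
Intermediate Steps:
Y = 2
w(M, V) = V/3
-2084/(-7*(-21) + w(Y, 0)) = -2084/(-7*(-21) + (⅓)*0) = -2084/(147 + 0) = -2084/147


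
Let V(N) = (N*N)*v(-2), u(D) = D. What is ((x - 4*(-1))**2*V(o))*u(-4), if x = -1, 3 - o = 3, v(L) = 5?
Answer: 0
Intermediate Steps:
o = 0 (o = 3 - 1*3 = 3 - 3 = 0)
V(N) = 5*N**2 (V(N) = (N*N)*5 = N**2*5 = 5*N**2)
((x - 4*(-1))**2*V(o))*u(-4) = ((-1 - 4*(-1))**2*(5*0**2))*(-4) = ((-1 + 4)**2*(5*0))*(-4) = (3**2*0)*(-4) = (9*0)*(-4) = 0*(-4) = 0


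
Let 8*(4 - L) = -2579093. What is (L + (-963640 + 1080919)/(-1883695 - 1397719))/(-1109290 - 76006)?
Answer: -4231587972259/15557787554176 ≈ -0.27199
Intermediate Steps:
L = 2579125/8 (L = 4 - ⅛*(-2579093) = 4 + 2579093/8 = 2579125/8 ≈ 3.2239e+5)
(L + (-963640 + 1080919)/(-1883695 - 1397719))/(-1109290 - 76006) = (2579125/8 + (-963640 + 1080919)/(-1883695 - 1397719))/(-1109290 - 76006) = (2579125/8 + 117279/(-3281414))/(-1185296) = (2579125/8 + 117279*(-1/3281414))*(-1/1185296) = (2579125/8 - 117279/3281414)*(-1/1185296) = (4231587972259/13125656)*(-1/1185296) = -4231587972259/15557787554176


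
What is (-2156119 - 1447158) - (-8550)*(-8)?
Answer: -3671677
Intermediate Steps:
(-2156119 - 1447158) - (-8550)*(-8) = -3603277 - 1*68400 = -3603277 - 68400 = -3671677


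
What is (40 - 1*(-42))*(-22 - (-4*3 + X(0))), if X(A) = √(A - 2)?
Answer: -820 - 82*I*√2 ≈ -820.0 - 115.97*I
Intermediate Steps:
X(A) = √(-2 + A)
(40 - 1*(-42))*(-22 - (-4*3 + X(0))) = (40 - 1*(-42))*(-22 - (-4*3 + √(-2 + 0))) = (40 + 42)*(-22 - (-12 + √(-2))) = 82*(-22 - (-12 + I*√2)) = 82*(-22 + (12 - I*√2)) = 82*(-10 - I*√2) = -820 - 82*I*√2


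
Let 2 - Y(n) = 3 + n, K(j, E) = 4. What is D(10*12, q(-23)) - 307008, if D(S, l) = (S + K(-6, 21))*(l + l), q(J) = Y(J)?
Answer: -301552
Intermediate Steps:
Y(n) = -1 - n (Y(n) = 2 - (3 + n) = 2 + (-3 - n) = -1 - n)
q(J) = -1 - J
D(S, l) = 2*l*(4 + S) (D(S, l) = (S + 4)*(l + l) = (4 + S)*(2*l) = 2*l*(4 + S))
D(10*12, q(-23)) - 307008 = 2*(-1 - 1*(-23))*(4 + 10*12) - 307008 = 2*(-1 + 23)*(4 + 120) - 307008 = 2*22*124 - 307008 = 5456 - 307008 = -301552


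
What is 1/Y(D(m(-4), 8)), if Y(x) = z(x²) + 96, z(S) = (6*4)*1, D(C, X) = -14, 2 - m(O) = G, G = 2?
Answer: 1/120 ≈ 0.0083333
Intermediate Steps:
m(O) = 0 (m(O) = 2 - 1*2 = 2 - 2 = 0)
z(S) = 24 (z(S) = 24*1 = 24)
Y(x) = 120 (Y(x) = 24 + 96 = 120)
1/Y(D(m(-4), 8)) = 1/120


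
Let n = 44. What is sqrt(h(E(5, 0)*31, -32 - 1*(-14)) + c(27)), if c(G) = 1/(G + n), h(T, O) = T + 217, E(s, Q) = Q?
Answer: 12*sqrt(7597)/71 ≈ 14.731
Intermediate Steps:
h(T, O) = 217 + T
c(G) = 1/(44 + G) (c(G) = 1/(G + 44) = 1/(44 + G))
sqrt(h(E(5, 0)*31, -32 - 1*(-14)) + c(27)) = sqrt((217 + 0*31) + 1/(44 + 27)) = sqrt((217 + 0) + 1/71) = sqrt(217 + 1/71) = sqrt(15408/71) = 12*sqrt(7597)/71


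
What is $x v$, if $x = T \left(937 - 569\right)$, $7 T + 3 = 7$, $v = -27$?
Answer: $- \frac{39744}{7} \approx -5677.7$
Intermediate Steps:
$T = \frac{4}{7}$ ($T = - \frac{3}{7} + \frac{1}{7} \cdot 7 = - \frac{3}{7} + 1 = \frac{4}{7} \approx 0.57143$)
$x = \frac{1472}{7}$ ($x = \frac{4 \left(937 - 569\right)}{7} = \frac{4}{7} \cdot 368 = \frac{1472}{7} \approx 210.29$)
$x v = \frac{1472}{7} \left(-27\right) = - \frac{39744}{7}$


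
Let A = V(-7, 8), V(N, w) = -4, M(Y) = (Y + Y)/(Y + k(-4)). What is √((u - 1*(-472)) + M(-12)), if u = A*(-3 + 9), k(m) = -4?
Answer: √1798/2 ≈ 21.201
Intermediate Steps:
M(Y) = 2*Y/(-4 + Y) (M(Y) = (Y + Y)/(Y - 4) = (2*Y)/(-4 + Y) = 2*Y/(-4 + Y))
A = -4
u = -24 (u = -4*(-3 + 9) = -4*6 = -24)
√((u - 1*(-472)) + M(-12)) = √((-24 - 1*(-472)) + 2*(-12)/(-4 - 12)) = √((-24 + 472) + 2*(-12)/(-16)) = √(448 + 2*(-12)*(-1/16)) = √(448 + 3/2) = √(899/2) = √1798/2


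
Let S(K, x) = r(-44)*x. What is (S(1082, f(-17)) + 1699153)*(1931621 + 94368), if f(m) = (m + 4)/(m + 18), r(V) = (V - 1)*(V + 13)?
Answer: 3405723976802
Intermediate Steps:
r(V) = (-1 + V)*(13 + V)
f(m) = (4 + m)/(18 + m)
S(K, x) = 1395*x (S(K, x) = (-13 + (-44)**2 + 12*(-44))*x = (-13 + 1936 - 528)*x = 1395*x)
(S(1082, f(-17)) + 1699153)*(1931621 + 94368) = (1395*((4 - 17)/(18 - 17)) + 1699153)*(1931621 + 94368) = (1395*(-13/1) + 1699153)*2025989 = (1395*(1*(-13)) + 1699153)*2025989 = (1395*(-13) + 1699153)*2025989 = (-18135 + 1699153)*2025989 = 1681018*2025989 = 3405723976802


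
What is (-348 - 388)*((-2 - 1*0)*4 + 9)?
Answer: -736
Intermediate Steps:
(-348 - 388)*((-2 - 1*0)*4 + 9) = -736*((-2 + 0)*4 + 9) = -736*(-2*4 + 9) = -736*(-8 + 9) = -736*1 = -736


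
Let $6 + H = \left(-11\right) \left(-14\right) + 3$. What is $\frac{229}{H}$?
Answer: $\frac{229}{151} \approx 1.5166$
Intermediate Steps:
$H = 151$ ($H = -6 + \left(\left(-11\right) \left(-14\right) + 3\right) = -6 + \left(154 + 3\right) = -6 + 157 = 151$)
$\frac{229}{H} = \frac{229}{151}$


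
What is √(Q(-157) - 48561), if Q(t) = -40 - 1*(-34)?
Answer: I*√48567 ≈ 220.38*I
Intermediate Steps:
Q(t) = -6 (Q(t) = -40 + 34 = -6)
√(Q(-157) - 48561) = √(-6 - 48561) = √(-48567) = I*√48567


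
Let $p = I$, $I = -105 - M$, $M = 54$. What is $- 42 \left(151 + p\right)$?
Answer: $336$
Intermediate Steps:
$I = -159$ ($I = -105 - 54 = -159$)
$p = -159$
$- 42 \left(151 + p\right) = - 42 \left(151 - 159\right) = \left(-42\right) \left(-8\right) = 336$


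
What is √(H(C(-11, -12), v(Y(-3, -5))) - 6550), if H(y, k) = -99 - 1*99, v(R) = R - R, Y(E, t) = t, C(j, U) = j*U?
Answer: 2*I*√1687 ≈ 82.146*I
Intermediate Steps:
C(j, U) = U*j
v(R) = 0
H(y, k) = -198 (H(y, k) = -99 - 99 = -198)
√(H(C(-11, -12), v(Y(-3, -5))) - 6550) = √(-198 - 6550) = √(-6748) = 2*I*√1687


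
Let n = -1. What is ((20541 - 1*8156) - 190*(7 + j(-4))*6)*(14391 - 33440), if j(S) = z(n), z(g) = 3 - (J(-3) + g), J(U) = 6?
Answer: -127342565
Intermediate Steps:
z(g) = -3 - g (z(g) = 3 - (6 + g) = 3 + (-6 - g) = -3 - g)
j(S) = -2 (j(S) = -3 - 1*(-1) = -3 + 1 = -2)
((20541 - 1*8156) - 190*(7 + j(-4))*6)*(14391 - 33440) = ((20541 - 1*8156) - 190*(7 - 2)*6)*(14391 - 33440) = ((20541 - 8156) - 950*6)*(-19049) = (12385 - 190*30)*(-19049) = (12385 - 5700)*(-19049) = 6685*(-19049) = -127342565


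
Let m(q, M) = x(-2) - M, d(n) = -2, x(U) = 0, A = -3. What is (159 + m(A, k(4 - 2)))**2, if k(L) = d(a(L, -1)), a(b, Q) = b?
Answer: 25921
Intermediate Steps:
k(L) = -2
m(q, M) = -M (m(q, M) = 0 - M = -M)
(159 + m(A, k(4 - 2)))**2 = (159 - 1*(-2))**2 = (159 + 2)**2 = 161**2 = 25921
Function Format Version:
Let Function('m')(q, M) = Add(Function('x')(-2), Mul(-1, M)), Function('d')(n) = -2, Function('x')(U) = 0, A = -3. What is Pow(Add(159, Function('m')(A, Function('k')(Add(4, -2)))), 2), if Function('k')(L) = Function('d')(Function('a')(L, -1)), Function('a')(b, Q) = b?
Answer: 25921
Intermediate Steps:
Function('k')(L) = -2
Function('m')(q, M) = Mul(-1, M) (Function('m')(q, M) = Add(0, Mul(-1, M)) = Mul(-1, M))
Pow(Add(159, Function('m')(A, Function('k')(Add(4, -2)))), 2) = Pow(Add(159, Mul(-1, -2)), 2) = Pow(Add(159, 2), 2) = Pow(161, 2) = 25921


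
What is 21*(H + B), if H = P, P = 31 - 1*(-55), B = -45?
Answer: 861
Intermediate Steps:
P = 86 (P = 31 + 55 = 86)
H = 86
21*(H + B) = 21*(86 - 45) = 21*41 = 861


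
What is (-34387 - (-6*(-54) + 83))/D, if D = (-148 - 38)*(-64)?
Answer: -5799/1984 ≈ -2.9229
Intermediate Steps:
D = 11904 (D = -186*(-64) = 11904)
(-34387 - (-6*(-54) + 83))/D = (-34387 - (-6*(-54) + 83))/11904 = (-34387 - (324 + 83))*(1/11904) = (-34387 - 1*407)*(1/11904) = (-34387 - 407)*(1/11904) = -34794*1/11904 = -5799/1984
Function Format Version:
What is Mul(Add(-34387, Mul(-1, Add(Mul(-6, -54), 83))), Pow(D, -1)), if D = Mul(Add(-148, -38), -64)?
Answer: Rational(-5799, 1984) ≈ -2.9229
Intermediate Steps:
D = 11904 (D = Mul(-186, -64) = 11904)
Mul(Add(-34387, Mul(-1, Add(Mul(-6, -54), 83))), Pow(D, -1)) = Mul(Add(-34387, Mul(-1, Add(Mul(-6, -54), 83))), Pow(11904, -1)) = Mul(Add(-34387, Mul(-1, Add(324, 83))), Rational(1, 11904)) = Mul(Add(-34387, Mul(-1, 407)), Rational(1, 11904)) = Mul(Add(-34387, -407), Rational(1, 11904)) = Mul(-34794, Rational(1, 11904)) = Rational(-5799, 1984)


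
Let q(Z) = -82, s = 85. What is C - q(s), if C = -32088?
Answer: -32006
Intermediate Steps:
C - q(s) = -32088 - 1*(-82) = -32088 + 82 = -32006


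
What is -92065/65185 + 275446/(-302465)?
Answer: -9160277547/3943236205 ≈ -2.3230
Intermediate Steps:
-92065/65185 + 275446/(-302465) = -92065*1/65185 + 275446*(-1/302465) = -18413/13037 - 275446/302465 = -9160277547/3943236205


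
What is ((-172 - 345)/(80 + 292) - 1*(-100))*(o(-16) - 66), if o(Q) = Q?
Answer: -1504003/186 ≈ -8086.0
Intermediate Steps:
((-172 - 345)/(80 + 292) - 1*(-100))*(o(-16) - 66) = ((-172 - 345)/(80 + 292) - 1*(-100))*(-16 - 66) = (-517/372 + 100)*(-82) = (36683/372)*(-82) = -1504003/186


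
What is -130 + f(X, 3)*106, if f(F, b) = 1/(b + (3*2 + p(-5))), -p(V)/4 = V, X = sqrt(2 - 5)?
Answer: -3664/29 ≈ -126.34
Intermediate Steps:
X = I*sqrt(3) (X = sqrt(-3) = I*sqrt(3) ≈ 1.732*I)
p(V) = -4*V
f(F, b) = 1/(26 + b) (f(F, b) = 1/(b + (3*2 - 4*(-5))) = 1/(b + (6 + 20)) = 1/(b + 26) = 1/(26 + b))
-130 + f(X, 3)*106 = -130 + 106/(26 + 3) = -130 + 106/29 = -3664/29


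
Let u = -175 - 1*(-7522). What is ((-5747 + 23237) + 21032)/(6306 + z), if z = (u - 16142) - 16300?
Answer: -38522/18789 ≈ -2.0502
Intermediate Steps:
u = 7347 (u = -175 + 7522 = 7347)
z = -25095 (z = (7347 - 16142) - 16300 = -8795 - 16300 = -25095)
((-5747 + 23237) + 21032)/(6306 + z) = ((-5747 + 23237) + 21032)/(6306 - 25095) = (17490 + 21032)/(-18789) = 38522*(-1/18789) = -38522/18789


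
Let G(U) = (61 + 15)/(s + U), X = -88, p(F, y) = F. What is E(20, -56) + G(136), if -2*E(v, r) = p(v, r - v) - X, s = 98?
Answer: -6280/117 ≈ -53.675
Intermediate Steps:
G(U) = 76/(98 + U) (G(U) = (61 + 15)/(98 + U) = 76/(98 + U))
E(v, r) = -44 - v/2 (E(v, r) = -(v - 1*(-88))/2 = -(v + 88)/2 = -(88 + v)/2 = -44 - v/2)
E(20, -56) + G(136) = (-44 - ½*20) + 76/(98 + 136) = (-44 - 10) + 76/234 = -54 + 76*(1/234) = -54 + 38/117 = -6280/117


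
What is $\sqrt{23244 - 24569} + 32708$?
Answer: $32708 + 5 i \sqrt{53} \approx 32708.0 + 36.401 i$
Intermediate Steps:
$\sqrt{23244 - 24569} + 32708 = \sqrt{-1325} + 32708 = 5 i \sqrt{53} + 32708 = 32708 + 5 i \sqrt{53}$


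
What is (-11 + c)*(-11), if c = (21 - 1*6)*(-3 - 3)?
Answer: 1111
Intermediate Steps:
c = -90 (c = (21 - 6)*(-6) = 15*(-6) = -90)
(-11 + c)*(-11) = (-11 - 90)*(-11) = -101*(-11) = 1111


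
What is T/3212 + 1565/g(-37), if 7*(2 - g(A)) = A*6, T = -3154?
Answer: 8610779/189508 ≈ 45.438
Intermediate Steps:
g(A) = 2 - 6*A/7 (g(A) = 2 - A*6/7 = 2 - 6*A/7)
T/3212 + 1565/g(-37) = -3154/3212 + 1565/(2 - 6/7*(-37)) = -3154*1/3212 + 1565/(2 + 222/7) = -1577/1606 + 1565/(236/7) = -1577/1606 + 1565*(7/236) = -1577/1606 + 10955/236 = 8610779/189508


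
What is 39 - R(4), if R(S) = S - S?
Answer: 39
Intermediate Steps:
R(S) = 0
39 - R(4) = 39 - 1*0 = 39 + 0 = 39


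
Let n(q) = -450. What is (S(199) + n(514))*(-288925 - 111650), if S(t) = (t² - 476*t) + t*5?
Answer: 21862582350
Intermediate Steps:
S(t) = t² - 471*t (S(t) = (t² - 476*t) + 5*t = t² - 471*t)
(S(199) + n(514))*(-288925 - 111650) = (199*(-471 + 199) - 450)*(-288925 - 111650) = (199*(-272) - 450)*(-400575) = (-54128 - 450)*(-400575) = -54578*(-400575) = 21862582350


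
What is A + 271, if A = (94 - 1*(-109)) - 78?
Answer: 396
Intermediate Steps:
A = 125 (A = (94 + 109) - 78 = 203 - 78 = 125)
A + 271 = 125 + 271 = 396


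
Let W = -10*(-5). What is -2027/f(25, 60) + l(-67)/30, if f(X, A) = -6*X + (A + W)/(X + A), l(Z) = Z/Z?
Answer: 518149/37920 ≈ 13.664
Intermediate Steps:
l(Z) = 1
W = 50
f(X, A) = -6*X + (50 + A)/(A + X) (f(X, A) = -6*X + (A + 50)/(X + A) = -6*X + (50 + A)/(A + X))
-2027/f(25, 60) + l(-67)/30 = -2027*(60 + 25)/(50 + 60 - 6*25**2 - 6*60*25) + 1/30 = -2027*85/(50 + 60 - 6*625 - 9000) + 1*(1/30) = -2027*85/(50 + 60 - 3750 - 9000) + 1/30 = -2027/((1/85)*(-12640)) + 1/30 = -2027/(-2528/17) + 1/30 = -2027*(-17/2528) + 1/30 = 34459/2528 + 1/30 = 518149/37920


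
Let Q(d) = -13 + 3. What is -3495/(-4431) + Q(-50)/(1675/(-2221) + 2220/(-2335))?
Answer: 17379673975/2611851473 ≈ 6.6542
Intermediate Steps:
Q(d) = -10
-3495/(-4431) + Q(-50)/(1675/(-2221) + 2220/(-2335)) = -3495/(-4431) - 10/(1675/(-2221) + 2220/(-2335)) = -3495*(-1/4431) - 10/(1675*(-1/2221) + 2220*(-1/2335)) = 1165/1477 - 10/(-1675/2221 - 444/467) = 1165/1477 - 10/(-1768349/1037207) = 1165/1477 - 10*(-1037207/1768349) = 1165/1477 + 10372070/1768349 = 17379673975/2611851473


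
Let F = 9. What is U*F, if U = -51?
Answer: -459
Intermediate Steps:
U*F = -51*9 = -459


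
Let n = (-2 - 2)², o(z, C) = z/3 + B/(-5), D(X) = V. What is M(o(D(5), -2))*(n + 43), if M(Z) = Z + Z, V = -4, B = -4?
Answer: -944/15 ≈ -62.933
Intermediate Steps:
D(X) = -4
o(z, C) = ⅘ + z/3 (o(z, C) = z/3 - 4/(-5) = z*(⅓) - 4*(-⅕) = z/3 + ⅘ = ⅘ + z/3)
n = 16 (n = (-4)² = 16)
M(Z) = 2*Z
M(o(D(5), -2))*(n + 43) = (2*(⅘ + (⅓)*(-4)))*(16 + 43) = (2*(⅘ - 4/3))*59 = (2*(-8/15))*59 = -16/15*59 = -944/15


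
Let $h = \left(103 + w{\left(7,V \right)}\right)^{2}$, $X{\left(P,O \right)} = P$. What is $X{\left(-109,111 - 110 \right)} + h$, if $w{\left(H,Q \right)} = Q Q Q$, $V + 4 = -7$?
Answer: $1507875$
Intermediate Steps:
$V = -11$ ($V = -4 - 7 = -11$)
$w{\left(H,Q \right)} = Q^{3}$ ($w{\left(H,Q \right)} = Q^{2} Q = Q^{3}$)
$h = 1507984$ ($h = \left(103 + \left(-11\right)^{3}\right)^{2} = \left(103 - 1331\right)^{2} = \left(-1228\right)^{2} = 1507984$)
$X{\left(-109,111 - 110 \right)} + h = -109 + 1507984 = 1507875$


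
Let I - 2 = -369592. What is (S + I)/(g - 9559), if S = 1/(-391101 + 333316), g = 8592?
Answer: 21356758151/55878095 ≈ 382.20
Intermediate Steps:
I = -369590 (I = 2 - 369592 = -369590)
S = -1/57785 (S = 1/(-57785) = -1/57785 ≈ -1.7306e-5)
(S + I)/(g - 9559) = (-1/57785 - 369590)/(8592 - 9559) = -21356758151/57785/(-967) = -21356758151/57785*(-1/967) = 21356758151/55878095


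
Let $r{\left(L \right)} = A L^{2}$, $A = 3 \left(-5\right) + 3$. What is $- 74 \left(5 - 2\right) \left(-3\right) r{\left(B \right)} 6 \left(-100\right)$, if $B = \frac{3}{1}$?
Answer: $43156800$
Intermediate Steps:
$B = 3$ ($B = 3 \cdot 1 = 3$)
$A = -12$ ($A = -15 + 3 = -12$)
$r{\left(L \right)} = - 12 L^{2}$
$- 74 \left(5 - 2\right) \left(-3\right) r{\left(B \right)} 6 \left(-100\right) = - 74 \left(5 - 2\right) \left(-3\right) \left(- 12 \cdot 3^{2}\right) 6 \left(-100\right) = - 74 \cdot 3 \left(-3\right) \left(\left(-12\right) 9\right) 6 \left(-100\right) = - 74 \left(-9\right) \left(-108\right) 6 \left(-100\right) = - 74 \cdot 972 \cdot 6 \left(-100\right) = \left(-74\right) 5832 \left(-100\right) = \left(-431568\right) \left(-100\right) = 43156800$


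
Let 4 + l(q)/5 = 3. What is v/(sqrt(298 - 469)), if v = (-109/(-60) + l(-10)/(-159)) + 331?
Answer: -352819*I*sqrt(19)/60420 ≈ -25.454*I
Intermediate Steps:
l(q) = -5 (l(q) = -20 + 5*3 = -20 + 15 = -5)
v = 352819/1060 (v = (-109/(-60) - 5/(-159)) + 331 = (-109*(-1/60) - 5*(-1/159)) + 331 = (109/60 + 5/159) + 331 = 1959/1060 + 331 = 352819/1060 ≈ 332.85)
v/(sqrt(298 - 469)) = 352819/(1060*(sqrt(298 - 469))) = 352819/(1060*(sqrt(-171))) = 352819/(1060*((3*I*sqrt(19)))) = 352819*(-I*sqrt(19)/57)/1060 = -352819*I*sqrt(19)/60420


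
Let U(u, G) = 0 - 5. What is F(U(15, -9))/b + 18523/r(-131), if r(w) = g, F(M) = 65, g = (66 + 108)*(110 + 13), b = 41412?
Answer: 4416469/5093676 ≈ 0.86705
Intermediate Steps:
U(u, G) = -5
g = 21402 (g = 174*123 = 21402)
r(w) = 21402
F(U(15, -9))/b + 18523/r(-131) = 65/41412 + 18523/21402 = 4416469/5093676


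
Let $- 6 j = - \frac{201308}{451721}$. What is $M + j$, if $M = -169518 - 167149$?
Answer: $- \frac{456238561067}{1355163} \approx -3.3667 \cdot 10^{5}$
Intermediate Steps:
$M = -336667$
$j = \frac{100654}{1355163}$ ($j = - \frac{\left(-201308\right) \frac{1}{451721}}{6} = \left(- \frac{1}{6}\right) \left(- \frac{201308}{451721}\right) = \frac{100654}{1355163} \approx 0.074274$)
$M + j = -336667 + \frac{100654}{1355163} = - \frac{456238561067}{1355163}$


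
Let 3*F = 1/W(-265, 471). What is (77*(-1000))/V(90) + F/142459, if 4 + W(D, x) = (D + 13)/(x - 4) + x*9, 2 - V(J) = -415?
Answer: -7230599665678029/39157922864893 ≈ -184.65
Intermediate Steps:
V(J) = 417 (V(J) = 2 - 1*(-415) = 2 + 415 = 417)
W(D, x) = -4 + 9*x + (13 + D)/(-4 + x) (W(D, x) = -4 + ((D + 13)/(x - 4) + x*9) = -4 + ((13 + D)/(-4 + x) + 9*x) = -4 + (9*x + (13 + D)/(-4 + x)) = -4 + 9*x + (13 + D)/(-4 + x))
F = 467/5932479 (F = 1/(3*(((29 - 265 - 40*471 + 9*471²)/(-4 + 471)))) = 1/(3*(((29 - 265 - 18840 + 9*221841)/467))) = 1/(3*(((29 - 265 - 18840 + 1996569)/467))) = 1/(3*(((1/467)*1977493))) = 1/(3*(1977493/467)) = (⅓)*(467/1977493) = 467/5932479 ≈ 7.8719e-5)
(77*(-1000))/V(90) + F/142459 = (77*(-1000))/417 + (467/5932479)/142459 = -77000*1/417 + (467/5932479)*(1/142459) = -77000/417 + 467/845135025861 = -7230599665678029/39157922864893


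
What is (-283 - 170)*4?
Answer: -1812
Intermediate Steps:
(-283 - 170)*4 = -453*4 = -1812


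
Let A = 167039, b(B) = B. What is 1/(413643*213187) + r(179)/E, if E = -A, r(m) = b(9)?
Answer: -793649625130/14730051959346399 ≈ -5.3880e-5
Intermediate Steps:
r(m) = 9
E = -167039 (E = -1*167039 = -167039)
1/(413643*213187) + r(179)/E = 1/(413643*213187) + 9/(-167039) = (1/413643)*(1/213187) + 9*(-1/167039) = 1/88183310241 - 9/167039 = -793649625130/14730051959346399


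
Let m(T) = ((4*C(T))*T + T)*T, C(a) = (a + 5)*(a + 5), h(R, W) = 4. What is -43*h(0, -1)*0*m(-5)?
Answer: 0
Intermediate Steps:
C(a) = (5 + a)² (C(a) = (5 + a)*(5 + a) = (5 + a)²)
m(T) = T*(T + 4*T*(5 + T)²) (m(T) = ((4*(5 + T)²)*T + T)*T = (4*T*(5 + T)² + T)*T = (T + 4*T*(5 + T)²)*T = T*(T + 4*T*(5 + T)²))
-43*h(0, -1)*0*m(-5) = -43*4*0*(-5)²*(1 + 4*(5 - 5)²) = -0*25*(1 + 4*0²) = -0*25*(1 + 4*0) = -0*25*(1 + 0) = -0*25*1 = -0*25 = -43*0 = 0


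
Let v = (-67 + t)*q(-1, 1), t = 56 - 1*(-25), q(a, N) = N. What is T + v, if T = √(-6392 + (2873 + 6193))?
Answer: 14 + √2674 ≈ 65.711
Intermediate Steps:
t = 81 (t = 56 + 25 = 81)
T = √2674 (T = √(-6392 + 9066) = √2674 ≈ 51.711)
v = 14 (v = (-67 + 81)*1 = 14*1 = 14)
T + v = √2674 + 14 = 14 + √2674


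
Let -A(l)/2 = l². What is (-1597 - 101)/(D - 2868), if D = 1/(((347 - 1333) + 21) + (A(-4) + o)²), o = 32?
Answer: 1638570/2767621 ≈ 0.59205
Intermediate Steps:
A(l) = -2*l²
D = -1/965 (D = 1/(((347 - 1333) + 21) + (-2*(-4)² + 32)²) = 1/((-986 + 21) + (-2*16 + 32)²) = 1/(-965 + (-32 + 32)²) = 1/(-965 + 0²) = 1/(-965 + 0) = 1/(-965) = -1/965 ≈ -0.0010363)
(-1597 - 101)/(D - 2868) = (-1597 - 101)/(-1/965 - 2868) = -1698/(-2767621/965) = -1698*(-965/2767621) = 1638570/2767621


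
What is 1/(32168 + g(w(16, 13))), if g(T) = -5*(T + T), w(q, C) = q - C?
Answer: 1/32138 ≈ 3.1116e-5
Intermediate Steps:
g(T) = -10*T
1/(32168 + g(w(16, 13))) = 1/(32168 - 10*(16 - 1*13)) = 1/(32168 - 10*(16 - 13)) = 1/(32168 - 10*3) = 1/(32168 - 30) = 1/32138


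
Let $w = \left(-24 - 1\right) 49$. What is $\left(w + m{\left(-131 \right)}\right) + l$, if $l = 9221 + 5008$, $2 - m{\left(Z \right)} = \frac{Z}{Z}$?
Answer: $13005$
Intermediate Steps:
$m{\left(Z \right)} = 1$ ($m{\left(Z \right)} = 2 - \frac{Z}{Z} = 2 - 1 = 1$)
$l = 14229$
$w = -1225$ ($w = \left(-25\right) 49 = -1225$)
$\left(w + m{\left(-131 \right)}\right) + l = \left(-1225 + 1\right) + 14229 = -1224 + 14229 = 13005$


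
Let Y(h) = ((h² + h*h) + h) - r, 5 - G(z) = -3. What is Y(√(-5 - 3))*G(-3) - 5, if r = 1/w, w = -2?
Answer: -129 + 16*I*√2 ≈ -129.0 + 22.627*I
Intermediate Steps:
G(z) = 8 (G(z) = 5 - 1*(-3) = 5 + 3 = 8)
r = -½ (r = 1/(-2) = -½ ≈ -0.50000)
Y(h) = ½ + h + 2*h² (Y(h) = ((h² + h*h) + h) - 1*(-½) = ((h² + h²) + h) + ½ = (2*h² + h) + ½ = (h + 2*h²) + ½ = ½ + h + 2*h²)
Y(√(-5 - 3))*G(-3) - 5 = (½ + √(-5 - 3) + 2*(√(-5 - 3))²)*8 - 5 = (½ + √(-8) + 2*(√(-8))²)*8 - 5 = (½ + 2*I*√2 + 2*(2*I*√2)²)*8 - 5 = (½ + 2*I*√2 + 2*(-8))*8 - 5 = (½ + 2*I*√2 - 16)*8 - 5 = (-31/2 + 2*I*√2)*8 - 5 = (-124 + 16*I*√2) - 5 = -129 + 16*I*√2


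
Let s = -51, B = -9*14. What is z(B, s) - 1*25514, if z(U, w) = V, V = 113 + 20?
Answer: -25381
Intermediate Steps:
V = 133
B = -126
z(U, w) = 133
z(B, s) - 1*25514 = 133 - 1*25514 = 133 - 25514 = -25381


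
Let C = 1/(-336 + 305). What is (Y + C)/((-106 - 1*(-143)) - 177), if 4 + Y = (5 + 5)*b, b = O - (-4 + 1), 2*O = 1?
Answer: -48/217 ≈ -0.22120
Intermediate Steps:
O = ½ (O = (½)*1 = ½ ≈ 0.50000)
b = 7/2 (b = ½ - (-4 + 1) = ½ - 1*(-3) = ½ + 3 = 7/2 ≈ 3.5000)
Y = 31 (Y = -4 + (5 + 5)*(7/2) = -4 + 10*(7/2) = -4 + 35 = 31)
C = -1/31 (C = 1/(-31) = -1/31 ≈ -0.032258)
(Y + C)/((-106 - 1*(-143)) - 177) = (31 - 1/31)/((-106 - 1*(-143)) - 177) = 960/(31*((-106 + 143) - 177)) = 960/(31*(37 - 177)) = (960/31)/(-140) = (960/31)*(-1/140) = -48/217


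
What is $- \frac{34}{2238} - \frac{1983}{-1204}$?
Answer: $\frac{2198509}{1347276} \approx 1.6318$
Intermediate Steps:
$- \frac{34}{2238} - \frac{1983}{-1204} = \left(-34\right) \frac{1}{2238} - - \frac{1983}{1204} = - \frac{17}{1119} + \frac{1983}{1204} = \frac{2198509}{1347276}$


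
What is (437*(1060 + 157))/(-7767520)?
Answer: -531829/7767520 ≈ -0.068468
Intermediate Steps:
(437*(1060 + 157))/(-7767520) = (437*1217)*(-1/7767520) = 531829*(-1/7767520) = -531829/7767520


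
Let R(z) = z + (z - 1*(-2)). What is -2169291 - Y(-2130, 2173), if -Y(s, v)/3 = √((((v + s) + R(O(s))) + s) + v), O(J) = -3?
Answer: -2169291 + 3*√82 ≈ -2.1693e+6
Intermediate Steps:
R(z) = 2 + 2*z (R(z) = z + (z + 2) = z + (2 + z) = 2 + 2*z)
Y(s, v) = -3*√(-4 + 2*s + 2*v) (Y(s, v) = -3*√((((v + s) + (2 + 2*(-3))) + s) + v) = -3*√((((s + v) + (2 - 6)) + s) + v) = -3*√((((s + v) - 4) + s) + v) = -3*√(((-4 + s + v) + s) + v) = -3*√((-4 + v + 2*s) + v) = -3*√(-4 + 2*s + 2*v))
-2169291 - Y(-2130, 2173) = -2169291 - (-3)*√(-4 + 2*(-2130) + 2*2173) = -2169291 - (-3)*√(-4 - 4260 + 4346) = -2169291 - (-3)*√82 = -2169291 + 3*√82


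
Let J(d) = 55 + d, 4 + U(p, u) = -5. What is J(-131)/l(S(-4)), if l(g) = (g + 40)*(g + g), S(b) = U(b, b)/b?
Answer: -608/1521 ≈ -0.39974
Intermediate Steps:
U(p, u) = -9 (U(p, u) = -4 - 5 = -9)
S(b) = -9/b
l(g) = 2*g*(40 + g) (l(g) = (40 + g)*(2*g) = 2*g*(40 + g))
J(-131)/l(S(-4)) = (55 - 131)/((2*(-9/(-4))*(40 - 9/(-4)))) = -76*2/(9*(40 - 9*(-1/4))) = -76*2/(9*(40 + 9/4)) = -76/(2*(9/4)*(169/4)) = -76/1521/8 = -76*8/1521 = -608/1521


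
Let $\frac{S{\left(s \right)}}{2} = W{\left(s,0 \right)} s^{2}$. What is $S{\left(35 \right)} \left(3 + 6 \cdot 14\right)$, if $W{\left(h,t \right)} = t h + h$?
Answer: $7460250$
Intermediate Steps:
$W{\left(h,t \right)} = h + h t$ ($W{\left(h,t \right)} = h t + h = h + h t$)
$S{\left(s \right)} = 2 s^{3}$ ($S{\left(s \right)} = 2 s \left(1 + 0\right) s^{2} = 2 s 1 s^{2} = 2 s s^{2} = 2 s^{3}$)
$S{\left(35 \right)} \left(3 + 6 \cdot 14\right) = 2 \cdot 35^{3} \left(3 + 6 \cdot 14\right) = 2 \cdot 42875 \left(3 + 84\right) = 85750 \cdot 87 = 7460250$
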